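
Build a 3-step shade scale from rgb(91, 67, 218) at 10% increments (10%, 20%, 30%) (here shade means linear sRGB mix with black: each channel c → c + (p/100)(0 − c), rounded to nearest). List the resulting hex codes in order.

10%: (91 − 9.1 = 81.9→82, 67 − 6.7 = 60.3→60, 218 − 21.8 = 196.2→196) → #523CC4
20%: (91 − 18.2 = 72.8→73, 67 − 13.4 = 53.6→54, 218 − 43.6 = 174.4→174) → #4936AE
30%: (91 − 27.3 = 63.7→64, 67 − 20.1 = 46.9→47, 218 − 65.4 = 152.6→153) → #402F99

#523CC4, #4936AE, #402F99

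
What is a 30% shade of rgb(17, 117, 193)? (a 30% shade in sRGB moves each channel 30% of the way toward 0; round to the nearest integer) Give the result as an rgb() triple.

rgb(12, 82, 135)

Lerp each channel 30% toward 0:
  R: 17 + 0.3×(0−17) = 17 − 5.1 = 11.9 → 12
  G: 117 − 35.1 = 81.9 → 82
  B: 193 − 57.9 = 135.1 → 135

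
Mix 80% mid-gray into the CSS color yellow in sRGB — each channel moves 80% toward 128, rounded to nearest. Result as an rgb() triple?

rgb(153, 153, 102)

CSS yellow is rgb(255, 255, 0).
An 80% tone moves each channel 80% toward 128:
  R: 255 − 101.6 = 153.4 → 153
  G: 255 + 0.8×(128−255) = 255 − 101.6 = 153.4 → 153
  B: 0 + 0.8×(128−0) = 0 + 102.4 = 102.4 → 102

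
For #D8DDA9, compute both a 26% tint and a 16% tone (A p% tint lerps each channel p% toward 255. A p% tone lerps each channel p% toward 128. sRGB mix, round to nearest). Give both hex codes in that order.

#D8DDA9 is rgb(216, 221, 169).
26% tint:
  R: 216 + 0.26×(255−216) = 216 + 10.14 = 226.14 → 226
  G: 221 + 0.26×(255−221) = 221 + 8.84 = 229.84 → 230
  B: 169 + 22.36 = 191.36 → 191
  → #E2E6BF
16% tone:
  R: 216 + 0.16×(128−216) = 216 − 14.08 = 201.92 → 202
  G: 221 − 14.88 = 206.12 → 206
  B: 169 + 0.16×(128−169) = 169 − 6.56 = 162.44 → 162
  → #CACEA2

#E2E6BF, #CACEA2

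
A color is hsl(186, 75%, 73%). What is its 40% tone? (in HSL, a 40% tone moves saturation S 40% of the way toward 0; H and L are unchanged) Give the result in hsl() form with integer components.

hsl(186, 45%, 73%)

S moves 40% from 75 toward 0: 75 − 30 = 45 → 45.
H and L are unchanged.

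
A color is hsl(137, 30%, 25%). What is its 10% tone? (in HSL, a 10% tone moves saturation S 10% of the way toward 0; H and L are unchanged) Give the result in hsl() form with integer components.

S moves 10% from 30 toward 0: 30 − 3 = 27 → 27.
H and L are unchanged.

hsl(137, 27%, 25%)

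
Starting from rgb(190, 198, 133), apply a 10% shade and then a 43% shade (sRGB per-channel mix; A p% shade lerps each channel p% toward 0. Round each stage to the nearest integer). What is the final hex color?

Per channel, c → c + 0.1(0 − c):
  R: 190 − 19 = 171 → 171
  G: 198 + 0.1×(0−198) = 198 − 19.8 = 178.2 → 178
  B: 133 − 13.3 = 119.7 → 120
After the shade: rgb(171, 178, 120) = #ABB278.
A 43% shade moves each channel 43% toward 0:
  R: 171 + 0.43×(0−171) = 171 − 73.53 = 97.47 → 97
  G: 178 + 0.43×(0−178) = 178 − 76.54 = 101.46 → 101
  B: 120 − 51.6 = 68.4 → 68
rgb(97, 101, 68) = #616544.

#616544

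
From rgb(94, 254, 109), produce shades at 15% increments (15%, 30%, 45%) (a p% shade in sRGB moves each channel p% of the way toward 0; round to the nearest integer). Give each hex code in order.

#50D85D, #42B24C, #348C3C

15%: (94 − 14.1 = 79.9→80, 254 − 38.1 = 215.9→216, 109 − 16.35 = 92.65→93) → #50D85D
30%: (94 − 28.2 = 65.8→66, 254 − 76.2 = 177.8→178, 109 − 32.7 = 76.3→76) → #42B24C
45%: (94 − 42.3 = 51.7→52, 254 − 114.3 = 139.7→140, 109 − 49.05 = 59.95→60) → #348C3C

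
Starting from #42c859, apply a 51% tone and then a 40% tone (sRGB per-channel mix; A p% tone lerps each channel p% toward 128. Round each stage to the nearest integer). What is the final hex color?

#42c859 is rgb(66, 200, 89).
A 51% tone moves each channel 51% toward 128:
  R: 66 + 31.62 = 97.62 → 98
  G: 200 + 0.51×(128−200) = 200 − 36.72 = 163.28 → 163
  B: 89 + 0.51×(128−89) = 89 + 19.89 = 108.89 → 109
After the tone: rgb(98, 163, 109) = #62a36d.
Lerp each channel 40% toward 128:
  R: 98 + 0.4×(128−98) = 98 + 12 = 110 → 110
  G: 163 + 0.4×(128−163) = 163 − 14 = 149 → 149
  B: 109 + 0.4×(128−109) = 109 + 7.6 = 116.6 → 117
rgb(110, 149, 117) = #6e9575.

#6e9575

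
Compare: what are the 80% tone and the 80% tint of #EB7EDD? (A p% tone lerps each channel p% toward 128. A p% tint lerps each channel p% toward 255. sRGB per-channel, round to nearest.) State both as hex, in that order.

#EB7EDD is rgb(235, 126, 221).
80% tone:
  R: 235 − 85.6 = 149.4 → 149
  G: 126 + 0.8×(128−126) = 126 + 1.6 = 127.6 → 128
  B: 221 − 74.4 = 146.6 → 147
  → #958093
80% tint:
  R: 235 + 0.8×(255−235) = 235 + 16 = 251 → 251
  G: 126 + 0.8×(255−126) = 126 + 103.2 = 229.2 → 229
  B: 221 + 0.8×(255−221) = 221 + 27.2 = 248.2 → 248
  → #FBE5F8

#958093, #FBE5F8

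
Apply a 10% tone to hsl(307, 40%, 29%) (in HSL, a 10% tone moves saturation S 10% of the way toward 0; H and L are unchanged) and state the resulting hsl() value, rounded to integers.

hsl(307, 36%, 29%)

S moves 10% from 40 toward 0: 40 − 4 = 36 → 36.
H and L are unchanged.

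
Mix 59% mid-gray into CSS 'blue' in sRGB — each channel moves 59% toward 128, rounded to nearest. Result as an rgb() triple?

rgb(76, 76, 180)

CSS blue is rgb(0, 0, 255).
Per channel, c → c + 0.59(128 − c):
  R: 0 + 75.52 = 75.52 → 76
  G: 0 + 75.52 = 75.52 → 76
  B: 255 − 74.93 = 180.07 → 180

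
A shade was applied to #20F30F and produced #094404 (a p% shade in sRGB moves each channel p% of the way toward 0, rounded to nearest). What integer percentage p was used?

72%

#20F30F is rgb(32, 243, 15); #094404 is rgb(9, 68, 4).
On the G channel (widest range): 68 ≈ 243 + (p/100)(0 − 243), so p ≈ 100×(68 − 243)/(0 − 243) = -17500/-243 = 72.02.
p = 72 reproduces all three channels after rounding.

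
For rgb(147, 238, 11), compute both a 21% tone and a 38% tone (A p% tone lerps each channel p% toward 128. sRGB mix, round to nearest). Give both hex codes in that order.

#8FD724, #8CC437

21% tone:
  R: 147 + 0.21×(128−147) = 147 − 3.99 = 143.01 → 143
  G: 238 + 0.21×(128−238) = 238 − 23.1 = 214.9 → 215
  B: 11 + 0.21×(128−11) = 11 + 24.57 = 35.57 → 36
  → #8FD724
38% tone:
  R: 147 − 7.22 = 139.78 → 140
  G: 238 − 41.8 = 196.2 → 196
  B: 11 + 44.46 = 55.46 → 55
  → #8CC437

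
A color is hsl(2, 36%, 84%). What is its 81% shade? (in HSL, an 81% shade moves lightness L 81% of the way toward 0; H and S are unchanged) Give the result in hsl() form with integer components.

hsl(2, 36%, 16%)

L moves 81% from 84 toward 0: 84 − 68.04 = 15.96 → 16.
H and S are unchanged.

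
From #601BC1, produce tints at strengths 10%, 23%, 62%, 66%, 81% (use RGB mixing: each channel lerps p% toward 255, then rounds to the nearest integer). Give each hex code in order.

#7032C7, #854FCF, #C3A8E7, #C9B1EA, #E1D4F3

#601BC1 is rgb(96, 27, 193).
10%: (96 + 15.9 = 111.9→112, 27 + 22.8 = 49.8→50, 193 + 6.2 = 199.2→199) → #7032C7
23%: (96 + 36.57 = 132.57→133, 27 + 52.44 = 79.44→79, 193 + 14.26 = 207.26→207) → #854FCF
62%: (96 + 98.58 = 194.58→195, 27 + 141.36 = 168.36→168, 193 + 38.44 = 231.44→231) → #C3A8E7
66%: (96 + 104.94 = 200.94→201, 27 + 150.48 = 177.48→177, 193 + 40.92 = 233.92→234) → #C9B1EA
81%: (96 + 128.79 = 224.79→225, 27 + 184.68 = 211.68→212, 193 + 50.22 = 243.22→243) → #E1D4F3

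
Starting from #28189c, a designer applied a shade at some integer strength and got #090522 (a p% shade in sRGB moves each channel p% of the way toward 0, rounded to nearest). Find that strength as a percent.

78%

#28189c is rgb(40, 24, 156); #090522 is rgb(9, 5, 34).
On the B channel (widest range): 34 ≈ 156 + (p/100)(0 − 156), so p ≈ 100×(34 − 156)/(0 − 156) = -12200/-156 = 78.21.
p = 78 reproduces all three channels after rounding.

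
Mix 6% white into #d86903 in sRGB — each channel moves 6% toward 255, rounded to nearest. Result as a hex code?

#da7212

#d86903 is rgb(216, 105, 3).
Per channel, c → c + 0.06(255 − c):
  R: 216 + 0.06×(255−216) = 216 + 2.34 = 218.34 → 218
  G: 105 + 9 = 114 → 114
  B: 3 + 15.12 = 18.12 → 18
rgb(218, 114, 18) = #da7212.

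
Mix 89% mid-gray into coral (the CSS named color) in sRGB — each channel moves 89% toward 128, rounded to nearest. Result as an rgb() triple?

rgb(142, 128, 123)

CSS coral is rgb(255, 127, 80).
Lerp each channel 89% toward 128:
  R: 255 − 113.03 = 141.97 → 142
  G: 127 + 0.89×(128−127) = 127 + 0.89 = 127.89 → 128
  B: 80 + 42.72 = 122.72 → 123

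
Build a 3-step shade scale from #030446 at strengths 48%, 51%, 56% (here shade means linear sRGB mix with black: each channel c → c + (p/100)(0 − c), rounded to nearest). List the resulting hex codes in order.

#020224, #010222, #01021F

#030446 is rgb(3, 4, 70).
48%: (3 − 1.44 = 1.56→2, 4 − 1.92 = 2.08→2, 70 − 33.6 = 36.4→36) → #020224
51%: (3 − 1.53 = 1.47→1, 4 − 2.04 = 1.96→2, 70 − 35.7 = 34.3→34) → #010222
56%: (3 − 1.68 = 1.32→1, 4 − 2.24 = 1.76→2, 70 − 39.2 = 30.8→31) → #01021F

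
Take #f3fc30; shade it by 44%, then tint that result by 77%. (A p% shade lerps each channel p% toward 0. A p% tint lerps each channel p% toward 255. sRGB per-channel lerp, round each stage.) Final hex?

#e4e5cb

#f3fc30 is rgb(243, 252, 48).
A 44% shade moves each channel 44% toward 0:
  R: 243 − 106.92 = 136.08 → 136
  G: 252 − 110.88 = 141.12 → 141
  B: 48 − 21.12 = 26.88 → 27
After the shade: rgb(136, 141, 27) = #888d1b.
Lerp each channel 77% toward 255:
  R: 136 + 0.77×(255−136) = 136 + 91.63 = 227.63 → 228
  G: 141 + 87.78 = 228.78 → 229
  B: 27 + 175.56 = 202.56 → 203
rgb(228, 229, 203) = #e4e5cb.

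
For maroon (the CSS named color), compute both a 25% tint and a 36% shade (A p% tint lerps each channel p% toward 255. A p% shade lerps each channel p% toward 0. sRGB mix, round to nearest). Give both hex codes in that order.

#A04040, #520000

CSS maroon is rgb(128, 0, 0).
25% tint:
  R: 128 + 31.75 = 159.75 → 160
  G: 0 + 0.25×(255−0) = 0 + 63.75 = 63.75 → 64
  B: 0 + 0.25×(255−0) = 0 + 63.75 = 63.75 → 64
  → #A04040
36% shade:
  R: 128 − 46.08 = 81.92 → 82
  G: 0 + 0 = 0 → 0
  B: 0 + 0 = 0 → 0
  → #520000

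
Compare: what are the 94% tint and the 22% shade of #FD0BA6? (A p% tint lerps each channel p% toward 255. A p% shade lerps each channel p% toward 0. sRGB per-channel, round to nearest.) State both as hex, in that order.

#FFF0FA, #C50981

#FD0BA6 is rgb(253, 11, 166).
94% tint:
  R: 253 + 0.94×(255−253) = 253 + 1.88 = 254.88 → 255
  G: 11 + 0.94×(255−11) = 11 + 229.36 = 240.36 → 240
  B: 166 + 83.66 = 249.66 → 250
  → #FFF0FA
22% shade:
  R: 253 + 0.22×(0−253) = 253 − 55.66 = 197.34 → 197
  G: 11 − 2.42 = 8.58 → 9
  B: 166 + 0.22×(0−166) = 166 − 36.52 = 129.48 → 129
  → #C50981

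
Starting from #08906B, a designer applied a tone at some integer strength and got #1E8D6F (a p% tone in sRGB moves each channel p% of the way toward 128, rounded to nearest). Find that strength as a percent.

#08906B is rgb(8, 144, 107); #1E8D6F is rgb(30, 141, 111).
On the R channel (widest range): 30 ≈ 8 + (p/100)(128 − 8), so p ≈ 100×(30 − 8)/(128 − 8) = 2200/120 = 18.33.
p = 18 reproduces all three channels after rounding.

18%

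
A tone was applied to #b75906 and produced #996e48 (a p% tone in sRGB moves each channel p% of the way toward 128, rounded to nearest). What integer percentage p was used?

54%

#b75906 is rgb(183, 89, 6); #996e48 is rgb(153, 110, 72).
On the B channel (widest range): 72 ≈ 6 + (p/100)(128 − 6), so p ≈ 100×(72 − 6)/(128 − 6) = 6600/122 = 54.10.
p = 54 reproduces all three channels after rounding.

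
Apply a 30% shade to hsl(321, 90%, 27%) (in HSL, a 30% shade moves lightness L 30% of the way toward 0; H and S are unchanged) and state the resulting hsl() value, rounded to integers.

L moves 30% from 27 toward 0: 27 − 8.1 = 18.9 → 19.
H and S are unchanged.

hsl(321, 90%, 19%)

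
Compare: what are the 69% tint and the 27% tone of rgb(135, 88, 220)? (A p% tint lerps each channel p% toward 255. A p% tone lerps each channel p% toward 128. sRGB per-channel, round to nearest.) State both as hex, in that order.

69% tint:
  R: 135 + 82.8 = 217.8 → 218
  G: 88 + 115.23 = 203.23 → 203
  B: 220 + 0.69×(255−220) = 220 + 24.15 = 244.15 → 244
  → #DACBF4
27% tone:
  R: 135 + 0.27×(128−135) = 135 − 1.89 = 133.11 → 133
  G: 88 + 0.27×(128−88) = 88 + 10.8 = 98.8 → 99
  B: 220 + 0.27×(128−220) = 220 − 24.84 = 195.16 → 195
  → #8563C3

#DACBF4, #8563C3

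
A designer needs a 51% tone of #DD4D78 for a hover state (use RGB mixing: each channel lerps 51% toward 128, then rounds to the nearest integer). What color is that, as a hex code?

#DD4D78 is rgb(221, 77, 120).
A 51% tone moves each channel 51% toward 128:
  R: 221 + 0.51×(128−221) = 221 − 47.43 = 173.57 → 174
  G: 77 + 26.01 = 103.01 → 103
  B: 120 + 4.08 = 124.08 → 124
rgb(174, 103, 124) = #AE677C.

#AE677C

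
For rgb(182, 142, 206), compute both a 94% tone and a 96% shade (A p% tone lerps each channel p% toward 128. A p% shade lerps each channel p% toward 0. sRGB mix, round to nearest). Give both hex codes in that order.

94% tone:
  R: 182 − 50.76 = 131.24 → 131
  G: 142 + 0.94×(128−142) = 142 − 13.16 = 128.84 → 129
  B: 206 − 73.32 = 132.68 → 133
  → #838185
96% shade:
  R: 182 − 174.72 = 7.28 → 7
  G: 142 − 136.32 = 5.68 → 6
  B: 206 + 0.96×(0−206) = 206 − 197.76 = 8.24 → 8
  → #070608

#838185, #070608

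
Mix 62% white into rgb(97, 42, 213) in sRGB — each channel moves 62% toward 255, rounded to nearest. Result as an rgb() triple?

A 62% tint moves each channel 62% toward 255:
  R: 97 + 97.96 = 194.96 → 195
  G: 42 + 132.06 = 174.06 → 174
  B: 213 + 0.62×(255−213) = 213 + 26.04 = 239.04 → 239

rgb(195, 174, 239)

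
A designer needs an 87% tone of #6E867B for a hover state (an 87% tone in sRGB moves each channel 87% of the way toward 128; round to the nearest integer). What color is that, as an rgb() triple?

rgb(126, 129, 127)

#6E867B is rgb(110, 134, 123).
Per channel, c → c + 0.87(128 − c):
  R: 110 + 15.66 = 125.66 → 126
  G: 134 + 0.87×(128−134) = 134 − 5.22 = 128.78 → 129
  B: 123 + 0.87×(128−123) = 123 + 4.35 = 127.35 → 127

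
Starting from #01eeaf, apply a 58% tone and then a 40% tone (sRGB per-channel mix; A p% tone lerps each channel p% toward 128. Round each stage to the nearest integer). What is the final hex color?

#609c8c

#01eeaf is rgb(1, 238, 175).
Lerp each channel 58% toward 128:
  R: 1 + 0.58×(128−1) = 1 + 73.66 = 74.66 → 75
  G: 238 − 63.8 = 174.2 → 174
  B: 175 + 0.58×(128−175) = 175 − 27.26 = 147.74 → 148
After the tone: rgb(75, 174, 148) = #4bae94.
Per channel, c → c + 0.4(128 − c):
  R: 75 + 0.4×(128−75) = 75 + 21.2 = 96.2 → 96
  G: 174 + 0.4×(128−174) = 174 − 18.4 = 155.6 → 156
  B: 148 + 0.4×(128−148) = 148 − 8 = 140 → 140
rgb(96, 156, 140) = #609c8c.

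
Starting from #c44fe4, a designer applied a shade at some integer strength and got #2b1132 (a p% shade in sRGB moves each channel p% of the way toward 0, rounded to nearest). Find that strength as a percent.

78%

#c44fe4 is rgb(196, 79, 228); #2b1132 is rgb(43, 17, 50).
On the B channel (widest range): 50 ≈ 228 + (p/100)(0 − 228), so p ≈ 100×(50 − 228)/(0 − 228) = -17800/-228 = 78.07.
p = 78 reproduces all three channels after rounding.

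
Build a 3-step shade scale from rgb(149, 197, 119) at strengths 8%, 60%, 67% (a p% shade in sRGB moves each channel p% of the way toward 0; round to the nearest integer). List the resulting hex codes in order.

#89B56D, #3C4F30, #314127

8%: (149 − 11.92 = 137.08→137, 197 − 15.76 = 181.24→181, 119 − 9.52 = 109.48→109) → #89B56D
60%: (149 − 89.4 = 59.6→60, 197 − 118.2 = 78.8→79, 119 − 71.4 = 47.6→48) → #3C4F30
67%: (149 − 99.83 = 49.17→49, 197 − 131.99 = 65.01→65, 119 − 79.73 = 39.27→39) → #314127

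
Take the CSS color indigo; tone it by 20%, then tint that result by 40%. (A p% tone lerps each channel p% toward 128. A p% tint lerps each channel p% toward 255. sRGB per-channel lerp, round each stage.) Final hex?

CSS indigo is rgb(75, 0, 130).
A 20% tone moves each channel 20% toward 128:
  R: 75 + 10.6 = 85.6 → 86
  G: 0 + 25.6 = 25.6 → 26
  B: 130 − 0.4 = 129.6 → 130
After the tone: rgb(86, 26, 130) = #561A82.
Lerp each channel 40% toward 255:
  R: 86 + 0.4×(255−86) = 86 + 67.6 = 153.6 → 154
  G: 26 + 0.4×(255−26) = 26 + 91.6 = 117.6 → 118
  B: 130 + 50 = 180 → 180
rgb(154, 118, 180) = #9A76B4.

#9A76B4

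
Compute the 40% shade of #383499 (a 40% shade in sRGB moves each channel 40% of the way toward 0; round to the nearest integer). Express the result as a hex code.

#221f5c

#383499 is rgb(56, 52, 153).
Lerp each channel 40% toward 0:
  R: 56 + 0.4×(0−56) = 56 − 22.4 = 33.6 → 34
  G: 52 − 20.8 = 31.2 → 31
  B: 153 + 0.4×(0−153) = 153 − 61.2 = 91.8 → 92
rgb(34, 31, 92) = #221f5c.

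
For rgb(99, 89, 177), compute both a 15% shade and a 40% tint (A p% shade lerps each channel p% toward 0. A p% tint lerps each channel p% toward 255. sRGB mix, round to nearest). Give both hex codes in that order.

15% shade:
  R: 99 + 0.15×(0−99) = 99 − 14.85 = 84.15 → 84
  G: 89 − 13.35 = 75.65 → 76
  B: 177 − 26.55 = 150.45 → 150
  → #544C96
40% tint:
  R: 99 + 0.4×(255−99) = 99 + 62.4 = 161.4 → 161
  G: 89 + 0.4×(255−89) = 89 + 66.4 = 155.4 → 155
  B: 177 + 0.4×(255−177) = 177 + 31.2 = 208.2 → 208
  → #A19BD0

#544C96, #A19BD0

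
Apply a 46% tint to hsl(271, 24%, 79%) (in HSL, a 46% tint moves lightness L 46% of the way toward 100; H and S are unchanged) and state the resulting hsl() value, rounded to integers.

L moves 46% from 79 toward 100: 79 + 9.66 = 88.66 → 89.
H and S are unchanged.

hsl(271, 24%, 89%)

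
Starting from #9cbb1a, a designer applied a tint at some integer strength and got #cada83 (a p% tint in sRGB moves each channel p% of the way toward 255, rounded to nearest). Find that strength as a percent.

46%

#9cbb1a is rgb(156, 187, 26); #cada83 is rgb(202, 218, 131).
On the B channel (widest range): 131 ≈ 26 + (p/100)(255 − 26), so p ≈ 100×(131 − 26)/(255 − 26) = 10500/229 = 45.85.
p = 46 reproduces all three channels after rounding.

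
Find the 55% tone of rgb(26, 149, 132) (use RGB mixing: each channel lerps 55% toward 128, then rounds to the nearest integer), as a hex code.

Lerp each channel 55% toward 128:
  R: 26 + 0.55×(128−26) = 26 + 56.1 = 82.1 → 82
  G: 149 + 0.55×(128−149) = 149 − 11.55 = 137.45 → 137
  B: 132 − 2.2 = 129.8 → 130
rgb(82, 137, 130) = #528982.

#528982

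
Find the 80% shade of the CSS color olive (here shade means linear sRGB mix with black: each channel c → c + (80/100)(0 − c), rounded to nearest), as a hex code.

#1a1a00

CSS olive is rgb(128, 128, 0).
An 80% shade moves each channel 80% toward 0:
  R: 128 − 102.4 = 25.6 → 26
  G: 128 + 0.8×(0−128) = 128 − 102.4 = 25.6 → 26
  B: 0 + 0 = 0 → 0
rgb(26, 26, 0) = #1a1a00.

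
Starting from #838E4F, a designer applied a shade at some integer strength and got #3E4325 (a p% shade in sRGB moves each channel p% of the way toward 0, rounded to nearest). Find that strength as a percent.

#838E4F is rgb(131, 142, 79); #3E4325 is rgb(62, 67, 37).
On the G channel (widest range): 67 ≈ 142 + (p/100)(0 − 142), so p ≈ 100×(67 − 142)/(0 − 142) = -7500/-142 = 52.82.
p = 53 reproduces all three channels after rounding.

53%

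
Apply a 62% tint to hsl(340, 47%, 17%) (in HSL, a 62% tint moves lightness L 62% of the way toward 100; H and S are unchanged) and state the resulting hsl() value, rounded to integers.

hsl(340, 47%, 68%)

L moves 62% from 17 toward 100: 17 + 51.46 = 68.46 → 68.
H and S are unchanged.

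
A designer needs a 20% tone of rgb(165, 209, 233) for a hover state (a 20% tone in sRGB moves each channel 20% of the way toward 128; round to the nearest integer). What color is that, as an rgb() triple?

rgb(158, 193, 212)

A 20% tone moves each channel 20% toward 128:
  R: 165 + 0.2×(128−165) = 165 − 7.4 = 157.6 → 158
  G: 209 − 16.2 = 192.8 → 193
  B: 233 − 21 = 212 → 212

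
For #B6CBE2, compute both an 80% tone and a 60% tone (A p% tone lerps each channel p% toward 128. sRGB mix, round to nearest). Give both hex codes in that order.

#8B8F94, #969EA7

#B6CBE2 is rgb(182, 203, 226).
80% tone:
  R: 182 + 0.8×(128−182) = 182 − 43.2 = 138.8 → 139
  G: 203 + 0.8×(128−203) = 203 − 60 = 143 → 143
  B: 226 + 0.8×(128−226) = 226 − 78.4 = 147.6 → 148
  → #8B8F94
60% tone:
  R: 182 + 0.6×(128−182) = 182 − 32.4 = 149.6 → 150
  G: 203 − 45 = 158 → 158
  B: 226 + 0.6×(128−226) = 226 − 58.8 = 167.2 → 167
  → #969EA7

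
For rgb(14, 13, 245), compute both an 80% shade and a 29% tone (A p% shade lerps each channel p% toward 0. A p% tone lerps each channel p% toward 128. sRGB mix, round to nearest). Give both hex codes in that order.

80% shade:
  R: 14 − 11.2 = 2.8 → 3
  G: 13 + 0.8×(0−13) = 13 − 10.4 = 2.6 → 3
  B: 245 − 196 = 49 → 49
  → #030331
29% tone:
  R: 14 + 33.06 = 47.06 → 47
  G: 13 + 33.35 = 46.35 → 46
  B: 245 + 0.29×(128−245) = 245 − 33.93 = 211.07 → 211
  → #2f2ed3

#030331, #2f2ed3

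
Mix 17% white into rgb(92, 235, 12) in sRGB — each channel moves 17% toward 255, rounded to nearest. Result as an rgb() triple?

A 17% tint moves each channel 17% toward 255:
  R: 92 + 0.17×(255−92) = 92 + 27.71 = 119.71 → 120
  G: 235 + 3.4 = 238.4 → 238
  B: 12 + 0.17×(255−12) = 12 + 41.31 = 53.31 → 53

rgb(120, 238, 53)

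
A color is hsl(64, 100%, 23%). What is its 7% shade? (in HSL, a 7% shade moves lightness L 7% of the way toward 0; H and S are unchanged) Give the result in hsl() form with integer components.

hsl(64, 100%, 21%)

L moves 7% from 23 toward 0: 23 − 1.61 = 21.39 → 21.
H and S are unchanged.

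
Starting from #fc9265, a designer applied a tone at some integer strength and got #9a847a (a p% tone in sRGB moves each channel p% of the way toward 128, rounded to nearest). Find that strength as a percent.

#fc9265 is rgb(252, 146, 101); #9a847a is rgb(154, 132, 122).
On the R channel (widest range): 154 ≈ 252 + (p/100)(128 − 252), so p ≈ 100×(154 − 252)/(128 − 252) = -9800/-124 = 79.03.
p = 79 reproduces all three channels after rounding.

79%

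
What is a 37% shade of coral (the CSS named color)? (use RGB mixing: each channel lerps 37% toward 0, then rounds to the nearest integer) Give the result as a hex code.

#a15032

CSS coral is rgb(255, 127, 80).
Per channel, c → c + 0.37(0 − c):
  R: 255 + 0.37×(0−255) = 255 − 94.35 = 160.65 → 161
  G: 127 + 0.37×(0−127) = 127 − 46.99 = 80.01 → 80
  B: 80 + 0.37×(0−80) = 80 − 29.6 = 50.4 → 50
rgb(161, 80, 50) = #a15032.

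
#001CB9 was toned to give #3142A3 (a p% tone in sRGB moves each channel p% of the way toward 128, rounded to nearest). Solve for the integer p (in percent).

38%

#001CB9 is rgb(0, 28, 185); #3142A3 is rgb(49, 66, 163).
On the R channel (widest range): 49 ≈ 0 + (p/100)(128 − 0), so p ≈ 100×(49 − 0)/(128 − 0) = 4900/128 = 38.28.
p = 38 reproduces all three channels after rounding.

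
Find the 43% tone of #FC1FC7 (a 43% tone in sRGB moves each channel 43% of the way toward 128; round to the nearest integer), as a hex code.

#C749A8

#FC1FC7 is rgb(252, 31, 199).
A 43% tone moves each channel 43% toward 128:
  R: 252 + 0.43×(128−252) = 252 − 53.32 = 198.68 → 199
  G: 31 + 41.71 = 72.71 → 73
  B: 199 + 0.43×(128−199) = 199 − 30.53 = 168.47 → 168
rgb(199, 73, 168) = #C749A8.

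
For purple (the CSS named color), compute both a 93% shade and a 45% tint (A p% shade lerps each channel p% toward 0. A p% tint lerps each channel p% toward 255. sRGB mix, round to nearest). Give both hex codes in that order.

#090009, #b973b9

CSS purple is rgb(128, 0, 128).
93% shade:
  R: 128 − 119.04 = 8.96 → 9
  G: 0 + 0.93×(0−0) = 0 + 0 = 0 → 0
  B: 128 − 119.04 = 8.96 → 9
  → #090009
45% tint:
  R: 128 + 0.45×(255−128) = 128 + 57.15 = 185.15 → 185
  G: 0 + 114.75 = 114.75 → 115
  B: 128 + 57.15 = 185.15 → 185
  → #b973b9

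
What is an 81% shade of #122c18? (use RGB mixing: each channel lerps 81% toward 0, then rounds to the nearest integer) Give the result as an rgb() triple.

rgb(3, 8, 5)

#122c18 is rgb(18, 44, 24).
Lerp each channel 81% toward 0:
  R: 18 + 0.81×(0−18) = 18 − 14.58 = 3.42 → 3
  G: 44 + 0.81×(0−44) = 44 − 35.64 = 8.36 → 8
  B: 24 + 0.81×(0−24) = 24 − 19.44 = 4.56 → 5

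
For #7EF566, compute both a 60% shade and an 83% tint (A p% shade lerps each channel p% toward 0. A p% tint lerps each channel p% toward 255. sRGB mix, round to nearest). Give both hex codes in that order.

#7EF566 is rgb(126, 245, 102).
60% shade:
  R: 126 − 75.6 = 50.4 → 50
  G: 245 − 147 = 98 → 98
  B: 102 + 0.6×(0−102) = 102 − 61.2 = 40.8 → 41
  → #326229
83% tint:
  R: 126 + 0.83×(255−126) = 126 + 107.07 = 233.07 → 233
  G: 245 + 8.3 = 253.3 → 253
  B: 102 + 0.83×(255−102) = 102 + 126.99 = 228.99 → 229
  → #E9FDE5

#326229, #E9FDE5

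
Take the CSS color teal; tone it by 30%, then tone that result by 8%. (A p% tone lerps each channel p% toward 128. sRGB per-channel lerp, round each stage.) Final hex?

CSS teal is rgb(0, 128, 128).
A 30% tone moves each channel 30% toward 128:
  R: 0 + 38.4 = 38.4 → 38
  G: 128 + 0 = 128 → 128
  B: 128 + 0 = 128 → 128
After the tone: rgb(38, 128, 128) = #268080.
An 8% tone moves each channel 8% toward 128:
  R: 38 + 0.08×(128−38) = 38 + 7.2 = 45.2 → 45
  G: 128 + 0.08×(128−128) = 128 + 0 = 128 → 128
  B: 128 + 0 = 128 → 128
rgb(45, 128, 128) = #2d8080.

#2d8080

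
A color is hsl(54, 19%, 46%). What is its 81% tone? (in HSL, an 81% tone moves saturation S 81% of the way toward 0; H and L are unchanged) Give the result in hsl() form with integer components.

hsl(54, 4%, 46%)

S moves 81% from 19 toward 0: 19 − 15.39 = 3.61 → 4.
H and L are unchanged.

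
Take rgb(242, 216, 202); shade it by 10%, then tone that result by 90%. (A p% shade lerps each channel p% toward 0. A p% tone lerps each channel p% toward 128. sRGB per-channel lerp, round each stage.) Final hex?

Per channel, c → c + 0.1(0 − c):
  R: 242 + 0.1×(0−242) = 242 − 24.2 = 217.8 → 218
  G: 216 − 21.6 = 194.4 → 194
  B: 202 + 0.1×(0−202) = 202 − 20.2 = 181.8 → 182
After the shade: rgb(218, 194, 182) = #dac2b6.
Per channel, c → c + 0.9(128 − c):
  R: 218 − 81 = 137 → 137
  G: 194 − 59.4 = 134.6 → 135
  B: 182 − 48.6 = 133.4 → 133
rgb(137, 135, 133) = #898785.

#898785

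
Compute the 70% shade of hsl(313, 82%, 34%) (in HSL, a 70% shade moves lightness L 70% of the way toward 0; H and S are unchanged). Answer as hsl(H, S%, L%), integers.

hsl(313, 82%, 10%)

L moves 70% from 34 toward 0: 34 − 23.8 = 10.2 → 10.
H and S are unchanged.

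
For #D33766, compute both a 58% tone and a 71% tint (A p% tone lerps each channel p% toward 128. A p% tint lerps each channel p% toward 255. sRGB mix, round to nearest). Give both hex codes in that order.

#D33766 is rgb(211, 55, 102).
58% tone:
  R: 211 − 48.14 = 162.86 → 163
  G: 55 + 0.58×(128−55) = 55 + 42.34 = 97.34 → 97
  B: 102 + 0.58×(128−102) = 102 + 15.08 = 117.08 → 117
  → #A36175
71% tint:
  R: 211 + 0.71×(255−211) = 211 + 31.24 = 242.24 → 242
  G: 55 + 0.71×(255−55) = 55 + 142 = 197 → 197
  B: 102 + 108.63 = 210.63 → 211
  → #F2C5D3

#A36175, #F2C5D3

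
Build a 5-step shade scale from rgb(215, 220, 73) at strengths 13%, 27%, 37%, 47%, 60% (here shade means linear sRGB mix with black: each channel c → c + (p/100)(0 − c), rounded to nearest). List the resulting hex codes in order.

13%: (215 − 27.95 = 187.05→187, 220 − 28.6 = 191.4→191, 73 − 9.49 = 63.51→64) → #BBBF40
27%: (215 − 58.05 = 156.95→157, 220 − 59.4 = 160.6→161, 73 − 19.71 = 53.29→53) → #9DA135
37%: (215 − 79.55 = 135.45→135, 220 − 81.4 = 138.6→139, 73 − 27.01 = 45.99→46) → #878B2E
47%: (215 − 101.05 = 113.95→114, 220 − 103.4 = 116.6→117, 73 − 34.31 = 38.69→39) → #727527
60%: (215 − 129 = 86→86, 220 − 132 = 88→88, 73 − 43.8 = 29.2→29) → #56581D

#BBBF40, #9DA135, #878B2E, #727527, #56581D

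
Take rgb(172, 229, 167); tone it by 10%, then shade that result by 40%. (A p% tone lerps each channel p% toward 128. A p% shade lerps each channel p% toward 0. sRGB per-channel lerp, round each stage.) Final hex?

Lerp each channel 10% toward 128:
  R: 172 + 0.1×(128−172) = 172 − 4.4 = 167.6 → 168
  G: 229 + 0.1×(128−229) = 229 − 10.1 = 218.9 → 219
  B: 167 + 0.1×(128−167) = 167 − 3.9 = 163.1 → 163
After the tone: rgb(168, 219, 163) = #A8DBA3.
A 40% shade moves each channel 40% toward 0:
  R: 168 + 0.4×(0−168) = 168 − 67.2 = 100.8 → 101
  G: 219 + 0.4×(0−219) = 219 − 87.6 = 131.4 → 131
  B: 163 + 0.4×(0−163) = 163 − 65.2 = 97.8 → 98
rgb(101, 131, 98) = #658362.

#658362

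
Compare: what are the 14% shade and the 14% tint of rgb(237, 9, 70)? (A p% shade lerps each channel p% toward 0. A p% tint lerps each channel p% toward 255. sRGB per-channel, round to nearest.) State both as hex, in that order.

#CC083C, #F02B60

14% shade:
  R: 237 + 0.14×(0−237) = 237 − 33.18 = 203.82 → 204
  G: 9 + 0.14×(0−9) = 9 − 1.26 = 7.74 → 8
  B: 70 + 0.14×(0−70) = 70 − 9.8 = 60.2 → 60
  → #CC083C
14% tint:
  R: 237 + 2.52 = 239.52 → 240
  G: 9 + 0.14×(255−9) = 9 + 34.44 = 43.44 → 43
  B: 70 + 0.14×(255−70) = 70 + 25.9 = 95.9 → 96
  → #F02B60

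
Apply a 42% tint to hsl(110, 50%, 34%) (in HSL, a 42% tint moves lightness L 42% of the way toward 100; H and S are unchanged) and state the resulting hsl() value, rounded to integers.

L moves 42% from 34 toward 100: 34 + 27.72 = 61.72 → 62.
H and S are unchanged.

hsl(110, 50%, 62%)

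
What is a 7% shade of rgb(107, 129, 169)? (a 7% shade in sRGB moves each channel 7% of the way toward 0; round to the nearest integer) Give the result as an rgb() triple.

rgb(100, 120, 157)

A 7% shade moves each channel 7% toward 0:
  R: 107 + 0.07×(0−107) = 107 − 7.49 = 99.51 → 100
  G: 129 + 0.07×(0−129) = 129 − 9.03 = 119.97 → 120
  B: 169 + 0.07×(0−169) = 169 − 11.83 = 157.17 → 157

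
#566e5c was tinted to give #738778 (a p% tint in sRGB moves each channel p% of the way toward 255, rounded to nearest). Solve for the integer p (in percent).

17%

#566e5c is rgb(86, 110, 92); #738778 is rgb(115, 135, 120).
On the R channel (widest range): 115 ≈ 86 + (p/100)(255 − 86), so p ≈ 100×(115 − 86)/(255 − 86) = 2900/169 = 17.16.
p = 17 reproduces all three channels after rounding.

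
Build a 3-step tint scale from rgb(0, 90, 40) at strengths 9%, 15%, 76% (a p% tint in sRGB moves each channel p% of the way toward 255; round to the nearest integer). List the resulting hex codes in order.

9%: (0 + 22.95 = 22.95→23, 90 + 14.85 = 104.85→105, 40 + 19.35 = 59.35→59) → #17693B
15%: (0 + 38.25 = 38.25→38, 90 + 24.75 = 114.75→115, 40 + 32.25 = 72.25→72) → #267348
76%: (0 + 193.8 = 193.8→194, 90 + 125.4 = 215.4→215, 40 + 163.4 = 203.4→203) → #C2D7CB

#17693B, #267348, #C2D7CB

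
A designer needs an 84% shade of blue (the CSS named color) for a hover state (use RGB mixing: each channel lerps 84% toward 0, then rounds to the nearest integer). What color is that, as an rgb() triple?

rgb(0, 0, 41)

CSS blue is rgb(0, 0, 255).
Lerp each channel 84% toward 0:
  R: 0 + 0.84×(0−0) = 0 + 0 = 0 → 0
  G: 0 + 0 = 0 → 0
  B: 255 − 214.2 = 40.8 → 41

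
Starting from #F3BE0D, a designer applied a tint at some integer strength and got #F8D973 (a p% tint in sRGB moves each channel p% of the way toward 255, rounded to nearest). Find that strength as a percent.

#F3BE0D is rgb(243, 190, 13); #F8D973 is rgb(248, 217, 115).
On the B channel (widest range): 115 ≈ 13 + (p/100)(255 − 13), so p ≈ 100×(115 − 13)/(255 − 13) = 10200/242 = 42.15.
p = 42 reproduces all three channels after rounding.

42%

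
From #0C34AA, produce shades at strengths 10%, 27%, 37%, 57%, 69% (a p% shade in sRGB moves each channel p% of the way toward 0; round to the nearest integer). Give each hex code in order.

#0B2F99, #09267C, #08216B, #051649, #041035

#0C34AA is rgb(12, 52, 170).
10%: (12 − 1.2 = 10.8→11, 52 − 5.2 = 46.8→47, 170 − 17 = 153→153) → #0B2F99
27%: (12 − 3.24 = 8.76→9, 52 − 14.04 = 37.96→38, 170 − 45.9 = 124.1→124) → #09267C
37%: (12 − 4.44 = 7.56→8, 52 − 19.24 = 32.76→33, 170 − 62.9 = 107.1→107) → #08216B
57%: (12 − 6.84 = 5.16→5, 52 − 29.64 = 22.36→22, 170 − 96.9 = 73.1→73) → #051649
69%: (12 − 8.28 = 3.72→4, 52 − 35.88 = 16.12→16, 170 − 117.3 = 52.7→53) → #041035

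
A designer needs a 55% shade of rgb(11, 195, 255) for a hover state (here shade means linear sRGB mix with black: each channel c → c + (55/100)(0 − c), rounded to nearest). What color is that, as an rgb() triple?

Lerp each channel 55% toward 0:
  R: 11 − 6.05 = 4.95 → 5
  G: 195 − 107.25 = 87.75 → 88
  B: 255 + 0.55×(0−255) = 255 − 140.25 = 114.75 → 115

rgb(5, 88, 115)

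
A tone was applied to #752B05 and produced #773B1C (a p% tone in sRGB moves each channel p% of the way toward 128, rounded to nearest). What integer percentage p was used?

#752B05 is rgb(117, 43, 5); #773B1C is rgb(119, 59, 28).
On the B channel (widest range): 28 ≈ 5 + (p/100)(128 − 5), so p ≈ 100×(28 − 5)/(128 − 5) = 2300/123 = 18.70.
p = 19 reproduces all three channels after rounding.

19%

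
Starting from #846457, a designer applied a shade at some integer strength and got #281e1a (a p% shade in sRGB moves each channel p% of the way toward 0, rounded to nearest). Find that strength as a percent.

#846457 is rgb(132, 100, 87); #281e1a is rgb(40, 30, 26).
On the R channel (widest range): 40 ≈ 132 + (p/100)(0 − 132), so p ≈ 100×(40 − 132)/(0 − 132) = -9200/-132 = 69.70.
p = 70 reproduces all three channels after rounding.

70%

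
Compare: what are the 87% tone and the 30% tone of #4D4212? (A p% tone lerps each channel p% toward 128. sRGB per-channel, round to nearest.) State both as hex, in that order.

#4D4212 is rgb(77, 66, 18).
87% tone:
  R: 77 + 0.87×(128−77) = 77 + 44.37 = 121.37 → 121
  G: 66 + 53.94 = 119.94 → 120
  B: 18 + 0.87×(128−18) = 18 + 95.7 = 113.7 → 114
  → #797872
30% tone:
  R: 77 + 0.3×(128−77) = 77 + 15.3 = 92.3 → 92
  G: 66 + 18.6 = 84.6 → 85
  B: 18 + 0.3×(128−18) = 18 + 33 = 51 → 51
  → #5C5533

#797872, #5C5533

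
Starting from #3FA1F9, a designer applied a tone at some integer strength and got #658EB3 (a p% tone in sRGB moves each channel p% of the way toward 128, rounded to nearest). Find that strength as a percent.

#3FA1F9 is rgb(63, 161, 249); #658EB3 is rgb(101, 142, 179).
On the B channel (widest range): 179 ≈ 249 + (p/100)(128 − 249), so p ≈ 100×(179 − 249)/(128 − 249) = -7000/-121 = 57.85.
p = 58 reproduces all three channels after rounding.

58%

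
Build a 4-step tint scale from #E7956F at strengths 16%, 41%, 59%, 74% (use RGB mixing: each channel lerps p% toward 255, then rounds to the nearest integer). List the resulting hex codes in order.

#E7956F is rgb(231, 149, 111).
16%: (231 + 3.84 = 234.84→235, 149 + 16.96 = 165.96→166, 111 + 23.04 = 134.04→134) → #EBA686
41%: (231 + 9.84 = 240.84→241, 149 + 43.46 = 192.46→192, 111 + 59.04 = 170.04→170) → #F1C0AA
59%: (231 + 14.16 = 245.16→245, 149 + 62.54 = 211.54→212, 111 + 84.96 = 195.96→196) → #F5D4C4
74%: (231 + 17.76 = 248.76→249, 149 + 78.44 = 227.44→227, 111 + 106.56 = 217.56→218) → #F9E3DA

#EBA686, #F1C0AA, #F5D4C4, #F9E3DA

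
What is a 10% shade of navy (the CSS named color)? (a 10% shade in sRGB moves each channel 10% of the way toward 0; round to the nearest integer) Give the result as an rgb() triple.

CSS navy is rgb(0, 0, 128).
Lerp each channel 10% toward 0:
  R: 0 + 0.1×(0−0) = 0 + 0 = 0 → 0
  G: 0 + 0 = 0 → 0
  B: 128 + 0.1×(0−128) = 128 − 12.8 = 115.2 → 115

rgb(0, 0, 115)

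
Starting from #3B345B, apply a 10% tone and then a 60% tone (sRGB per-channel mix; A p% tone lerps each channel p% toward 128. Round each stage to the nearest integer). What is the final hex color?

#3B345B is rgb(59, 52, 91).
Per channel, c → c + 0.1(128 − c):
  R: 59 + 0.1×(128−59) = 59 + 6.9 = 65.9 → 66
  G: 52 + 0.1×(128−52) = 52 + 7.6 = 59.6 → 60
  B: 91 + 0.1×(128−91) = 91 + 3.7 = 94.7 → 95
After the tone: rgb(66, 60, 95) = #423C5F.
Lerp each channel 60% toward 128:
  R: 66 + 0.6×(128−66) = 66 + 37.2 = 103.2 → 103
  G: 60 + 40.8 = 100.8 → 101
  B: 95 + 19.8 = 114.8 → 115
rgb(103, 101, 115) = #676573.

#676573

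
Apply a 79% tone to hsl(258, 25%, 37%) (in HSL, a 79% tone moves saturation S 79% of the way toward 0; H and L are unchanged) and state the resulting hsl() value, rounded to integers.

hsl(258, 5%, 37%)

S moves 79% from 25 toward 0: 25 − 19.75 = 5.25 → 5.
H and L are unchanged.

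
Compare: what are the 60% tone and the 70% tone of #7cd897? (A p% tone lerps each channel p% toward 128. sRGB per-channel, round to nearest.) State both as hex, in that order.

#7ea389, #7f9a87

#7cd897 is rgb(124, 216, 151).
60% tone:
  R: 124 + 2.4 = 126.4 → 126
  G: 216 + 0.6×(128−216) = 216 − 52.8 = 163.2 → 163
  B: 151 − 13.8 = 137.2 → 137
  → #7ea389
70% tone:
  R: 124 + 0.7×(128−124) = 124 + 2.8 = 126.8 → 127
  G: 216 + 0.7×(128−216) = 216 − 61.6 = 154.4 → 154
  B: 151 + 0.7×(128−151) = 151 − 16.1 = 134.9 → 135
  → #7f9a87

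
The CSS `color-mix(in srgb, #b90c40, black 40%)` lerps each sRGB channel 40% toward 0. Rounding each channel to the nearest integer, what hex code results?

#6f0726

#b90c40 is rgb(185, 12, 64).
Lerp each channel 40% toward 0:
  R: 185 + 0.4×(0−185) = 185 − 74 = 111 → 111
  G: 12 + 0.4×(0−12) = 12 − 4.8 = 7.2 → 7
  B: 64 + 0.4×(0−64) = 64 − 25.6 = 38.4 → 38
rgb(111, 7, 38) = #6f0726.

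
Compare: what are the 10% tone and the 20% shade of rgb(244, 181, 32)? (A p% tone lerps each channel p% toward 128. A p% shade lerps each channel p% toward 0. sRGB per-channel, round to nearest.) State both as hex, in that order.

10% tone:
  R: 244 − 11.6 = 232.4 → 232
  G: 181 − 5.3 = 175.7 → 176
  B: 32 + 0.1×(128−32) = 32 + 9.6 = 41.6 → 42
  → #e8b02a
20% shade:
  R: 244 − 48.8 = 195.2 → 195
  G: 181 − 36.2 = 144.8 → 145
  B: 32 − 6.4 = 25.6 → 26
  → #c3911a

#e8b02a, #c3911a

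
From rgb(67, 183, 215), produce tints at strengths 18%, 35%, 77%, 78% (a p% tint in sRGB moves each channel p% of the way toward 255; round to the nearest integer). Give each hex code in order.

#65c4de, #85d0e5, #d4eef6, #d6eff6

18%: (67 + 33.84 = 100.84→101, 183 + 12.96 = 195.96→196, 215 + 7.2 = 222.2→222) → #65c4de
35%: (67 + 65.8 = 132.8→133, 183 + 25.2 = 208.2→208, 215 + 14 = 229→229) → #85d0e5
77%: (67 + 144.76 = 211.76→212, 183 + 55.44 = 238.44→238, 215 + 30.8 = 245.8→246) → #d4eef6
78%: (67 + 146.64 = 213.64→214, 183 + 56.16 = 239.16→239, 215 + 31.2 = 246.2→246) → #d6eff6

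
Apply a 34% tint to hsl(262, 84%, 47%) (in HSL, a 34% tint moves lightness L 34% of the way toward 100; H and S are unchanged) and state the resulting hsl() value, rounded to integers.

hsl(262, 84%, 65%)

L moves 34% from 47 toward 100: 47 + 18.02 = 65.02 → 65.
H and S are unchanged.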